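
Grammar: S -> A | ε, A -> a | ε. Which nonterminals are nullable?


A nonterminal is nullable iff some alternative derives ε (directly, or every symbol in it is nullable)
Nullable: {A, S}


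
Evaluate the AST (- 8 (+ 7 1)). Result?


Evaluate inner: (+ 7 1) = 8
Evaluate root: (- 8 8) = 0
Result: 0


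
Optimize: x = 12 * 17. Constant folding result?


12 * 17 = 204 at compile time
Optimized: x = 204


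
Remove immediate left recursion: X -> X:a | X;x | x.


Left-recursive alternatives: X:a, X;x; non-recursive: x
Introduce X': X -> xX', X' -> :aX' | ;xX' | ε


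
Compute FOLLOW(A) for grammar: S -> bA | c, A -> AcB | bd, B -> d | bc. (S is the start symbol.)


$ ∈ FOLLOW(S). For each A -> αBβ: add FIRST(β)\{ε} to FOLLOW(B); if β nullable, add FOLLOW(A).
FOLLOW(A) = {$, c}


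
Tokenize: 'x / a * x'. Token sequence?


Scan left to right, longest-match per lexeme
Tokens: ID(x), OP(/), ID(a), OP(*), ID(x)


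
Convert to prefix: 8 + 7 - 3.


left-to-right (same/higher precedence on left): tree is (- (+ 8 7) 3)
Prefix: - + 8 7 3


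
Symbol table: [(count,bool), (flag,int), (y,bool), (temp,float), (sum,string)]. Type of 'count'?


Lookup 'count' → type bool


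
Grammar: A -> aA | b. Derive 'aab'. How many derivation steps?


Derivation: A => aA => aaA => aab
Steps: 3


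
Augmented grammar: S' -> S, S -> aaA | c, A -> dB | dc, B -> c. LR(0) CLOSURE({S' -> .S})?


Start: S' -> .S
For each item with dot before a nonterminal B, add B -> .γ for every B-production
Closure: [S' -> .S, S -> .aaA, S -> .c]


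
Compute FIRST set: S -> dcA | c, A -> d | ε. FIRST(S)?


Per alternative of S: FIRST(dcA) = {d}; FIRST(c) = {c}
FIRST(S) = {c, d}


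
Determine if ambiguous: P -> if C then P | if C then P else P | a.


dangling else: 'if C then if C then a else a' parses two ways
Ambiguous


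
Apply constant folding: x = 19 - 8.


19 - 8 = 11 at compile time
Optimized: x = 11


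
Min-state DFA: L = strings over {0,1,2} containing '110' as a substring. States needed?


KMP-style automaton: 3 progress states + 1 absorbing accept = 4
Minimal DFA: 4 states


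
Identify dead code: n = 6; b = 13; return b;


n is assigned but never read
Dead: 'n = 6'


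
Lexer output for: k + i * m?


Scan left to right, longest-match per lexeme
Tokens: ID(k), OP(+), ID(i), OP(*), ID(m)


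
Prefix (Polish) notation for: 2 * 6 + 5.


left-to-right (same/higher precedence on left): tree is (+ (* 2 6) 5)
Prefix: + * 2 6 5


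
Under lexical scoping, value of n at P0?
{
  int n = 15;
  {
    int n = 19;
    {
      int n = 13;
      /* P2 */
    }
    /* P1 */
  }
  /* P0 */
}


n declared in the same block as P0
n = 15


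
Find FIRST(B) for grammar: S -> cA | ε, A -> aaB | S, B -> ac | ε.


Per alternative of B: FIRST(ac) = {a}; FIRST(ε) = {ε}
FIRST(B) = {a, ε}


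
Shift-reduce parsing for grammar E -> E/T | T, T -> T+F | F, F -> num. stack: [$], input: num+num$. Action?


no handle on stack; shift 'num'
Action: shift


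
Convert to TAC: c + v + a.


Break into single-operator statements:
t1 = c + v
t2 = t1 + a


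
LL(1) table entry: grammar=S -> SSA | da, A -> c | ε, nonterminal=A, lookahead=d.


For [A, d]: ε is nullable and 'd' ∈ FOLLOW(A)
Entry: A -> ε


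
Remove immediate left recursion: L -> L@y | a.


Left-recursive alternatives: L@y; non-recursive: a
Introduce L': L -> aL', L' -> @yL' | ε


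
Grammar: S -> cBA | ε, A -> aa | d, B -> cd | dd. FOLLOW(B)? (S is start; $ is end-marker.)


$ ∈ FOLLOW(S). For each A -> αBβ: add FIRST(β)\{ε} to FOLLOW(B); if β nullable, add FOLLOW(A).
FOLLOW(B) = {a, d}


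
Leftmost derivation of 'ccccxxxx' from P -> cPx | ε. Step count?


Derivation: P => cPx => ccPxx => cccPxxx => ccccPxxxx => ccccxxxx
Steps: 5


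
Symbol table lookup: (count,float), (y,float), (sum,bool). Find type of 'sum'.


Lookup 'sum' → type bool


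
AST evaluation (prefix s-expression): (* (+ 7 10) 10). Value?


Evaluate inner: (+ 7 10) = 17
Evaluate root: (* 17 10) = 170
Result: 170


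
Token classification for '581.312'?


Pattern: digits with a decimal point
Type: FLOAT_LITERAL


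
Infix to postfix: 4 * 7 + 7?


Left to right (same or higher precedence on left)
Postfix: 4 7 * 7 +


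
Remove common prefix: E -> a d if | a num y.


Common prefix: 'a'
Factored: E -> a E', E' -> d if | num y


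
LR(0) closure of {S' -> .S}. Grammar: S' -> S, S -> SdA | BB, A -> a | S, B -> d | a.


Start: S' -> .S
For each item with dot before a nonterminal B, add B -> .γ for every B-production
Closure: [S' -> .S, S -> .SdA, S -> .BB, B -> .d, B -> .a]


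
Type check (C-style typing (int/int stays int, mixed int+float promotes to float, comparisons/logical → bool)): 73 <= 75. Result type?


Operand types: int <= int
Rule: comparison yields bool
Result type: bool


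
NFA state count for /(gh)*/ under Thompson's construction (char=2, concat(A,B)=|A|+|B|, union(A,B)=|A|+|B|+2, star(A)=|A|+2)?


Syntax tree has 2 char leaf(s), 0 union(s), 1 star(s)
chars contribute 2×2 = 4; each union adds +2; each star adds +2
Total: 4 + 0 + 2 = 6 states


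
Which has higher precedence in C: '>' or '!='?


'>' is relational (level 7); '!=' is equality (level 6)
Higher level binds tighter
'>' has higher precedence than '!='


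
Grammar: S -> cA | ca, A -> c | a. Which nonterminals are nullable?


A nonterminal is nullable iff some alternative derives ε (directly, or every symbol in it is nullable)
Nullable: {}


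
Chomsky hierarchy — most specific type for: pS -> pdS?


LHS has context (more than one symbol) and |LHS| ≤ |RHS|
Classification: Type 1 (Context-Sensitive)


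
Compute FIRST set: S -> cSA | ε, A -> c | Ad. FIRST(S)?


Per alternative of S: FIRST(cSA) = {c}; FIRST(ε) = {ε}
FIRST(S) = {c, ε}


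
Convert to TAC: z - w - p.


Break into single-operator statements:
t1 = z - w
t2 = t1 - p


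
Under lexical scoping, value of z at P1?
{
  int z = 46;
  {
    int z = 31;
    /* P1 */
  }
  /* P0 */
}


z declared in the same block as P1
z = 31


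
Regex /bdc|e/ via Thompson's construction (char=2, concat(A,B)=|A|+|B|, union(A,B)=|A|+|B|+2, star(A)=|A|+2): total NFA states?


Syntax tree has 4 char leaf(s), 1 union(s), 0 star(s)
chars contribute 4×2 = 8; each union adds +2; each star adds +2
Total: 8 + 2 + 0 = 10 states


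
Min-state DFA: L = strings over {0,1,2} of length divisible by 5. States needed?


Track length mod 5: states 0..4, accept at 0
Minimal DFA: 5 states


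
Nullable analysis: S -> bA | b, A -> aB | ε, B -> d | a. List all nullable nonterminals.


A nonterminal is nullable iff some alternative derives ε (directly, or every symbol in it is nullable)
Nullable: {A}


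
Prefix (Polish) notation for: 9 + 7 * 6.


'*' binds tighter: tree is (+ 9 (* 7 6))
Prefix: + 9 * 7 6


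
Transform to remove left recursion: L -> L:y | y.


Left-recursive alternatives: L:y; non-recursive: y
Introduce L': L -> yL', L' -> :yL' | ε


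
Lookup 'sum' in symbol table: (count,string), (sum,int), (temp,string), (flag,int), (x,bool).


Lookup 'sum' → type int


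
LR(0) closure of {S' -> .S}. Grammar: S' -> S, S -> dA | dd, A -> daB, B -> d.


Start: S' -> .S
For each item with dot before a nonterminal B, add B -> .γ for every B-production
Closure: [S' -> .S, S -> .dA, S -> .dd]


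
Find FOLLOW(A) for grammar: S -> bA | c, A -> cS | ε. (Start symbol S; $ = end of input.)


$ ∈ FOLLOW(S). For each A -> αBβ: add FIRST(β)\{ε} to FOLLOW(B); if β nullable, add FOLLOW(A).
FOLLOW(A) = {$}


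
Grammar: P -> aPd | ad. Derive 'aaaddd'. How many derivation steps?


Derivation: P => aPd => aaPdd => aaaddd
Steps: 3


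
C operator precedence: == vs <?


'<' is relational (level 7); '==' is equality (level 6)
Higher level binds tighter
'<' has higher precedence than '=='


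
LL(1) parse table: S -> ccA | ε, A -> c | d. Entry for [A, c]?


For [A, c]: 'c' ∈ FIRST(c)
Entry: A -> c


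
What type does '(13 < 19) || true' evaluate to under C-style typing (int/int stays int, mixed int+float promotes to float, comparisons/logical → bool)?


Operand types: bool || bool
Rule: logical operators take bool operands and yield bool
Result type: bool


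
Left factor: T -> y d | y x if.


Common prefix: 'y'
Factored: T -> y T', T' -> d | x if


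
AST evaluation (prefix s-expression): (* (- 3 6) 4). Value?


Evaluate inner: (- 3 6) = -3
Evaluate root: (* -3 4) = -12
Result: -12


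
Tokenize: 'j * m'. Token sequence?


Scan left to right, longest-match per lexeme
Tokens: ID(j), OP(*), ID(m)


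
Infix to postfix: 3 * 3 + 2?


Left to right (same or higher precedence on left)
Postfix: 3 3 * 2 +


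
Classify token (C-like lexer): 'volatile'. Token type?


Pattern: reserved word
Type: KEYWORD


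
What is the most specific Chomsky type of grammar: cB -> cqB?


LHS has context (more than one symbol) and |LHS| ≤ |RHS|
Classification: Type 1 (Context-Sensitive)


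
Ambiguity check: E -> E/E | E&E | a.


'a/a&a' has two parse trees (no precedence encoded between / and &)
Ambiguous


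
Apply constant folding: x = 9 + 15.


9 + 15 = 24 at compile time
Optimized: x = 24


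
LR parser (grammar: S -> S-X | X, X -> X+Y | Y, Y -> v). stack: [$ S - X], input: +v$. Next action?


'+' can extend X; shift to build X -> X+Y
Action: shift


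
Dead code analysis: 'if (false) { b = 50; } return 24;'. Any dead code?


condition is constant false, so the whole block is unreachable
Dead: 'if (false) { b = 50; }'


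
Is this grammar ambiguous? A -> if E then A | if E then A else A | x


dangling else: 'if E then if E then x else x' parses two ways
Ambiguous


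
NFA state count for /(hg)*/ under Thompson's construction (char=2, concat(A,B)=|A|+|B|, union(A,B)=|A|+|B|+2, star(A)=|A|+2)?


Syntax tree has 2 char leaf(s), 0 union(s), 1 star(s)
chars contribute 2×2 = 4; each union adds +2; each star adds +2
Total: 4 + 0 + 2 = 6 states


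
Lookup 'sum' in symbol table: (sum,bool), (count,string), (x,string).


Lookup 'sum' → type bool


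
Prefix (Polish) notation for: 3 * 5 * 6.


left-to-right (same/higher precedence on left): tree is (* (* 3 5) 6)
Prefix: * * 3 5 6


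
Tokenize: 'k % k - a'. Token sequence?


Scan left to right, longest-match per lexeme
Tokens: ID(k), OP(%), ID(k), OP(-), ID(a)


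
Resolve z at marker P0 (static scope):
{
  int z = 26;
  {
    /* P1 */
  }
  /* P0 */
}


z declared in the same block as P0
z = 26


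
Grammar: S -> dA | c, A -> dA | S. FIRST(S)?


Per alternative of S: FIRST(dA) = {d}; FIRST(c) = {c}
FIRST(S) = {c, d}


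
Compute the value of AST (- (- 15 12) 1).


Evaluate inner: (- 15 12) = 3
Evaluate root: (- 3 1) = 2
Result: 2


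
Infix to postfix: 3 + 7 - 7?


Left to right (same or higher precedence on left)
Postfix: 3 7 + 7 -


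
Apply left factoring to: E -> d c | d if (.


Common prefix: 'd'
Factored: E -> d E', E' -> c | if (


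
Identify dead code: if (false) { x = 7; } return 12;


condition is constant false, so the whole block is unreachable
Dead: 'if (false) { x = 7; }'


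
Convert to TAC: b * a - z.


Break into single-operator statements:
t1 = b * a
t2 = t1 - z


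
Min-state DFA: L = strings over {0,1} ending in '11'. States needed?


Track the longest suffix of input matching a prefix of '11': 3 classes (prefixes of length 0..2)
Minimal DFA: 3 states


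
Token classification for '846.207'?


Pattern: digits with a decimal point
Type: FLOAT_LITERAL


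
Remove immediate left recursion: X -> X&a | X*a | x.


Left-recursive alternatives: X&a, X*a; non-recursive: x
Introduce X': X -> xX', X' -> &aX' | *aX' | ε


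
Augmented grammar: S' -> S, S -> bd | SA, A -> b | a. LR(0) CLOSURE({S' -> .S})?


Start: S' -> .S
For each item with dot before a nonterminal B, add B -> .γ for every B-production
Closure: [S' -> .S, S -> .bd, S -> .SA]


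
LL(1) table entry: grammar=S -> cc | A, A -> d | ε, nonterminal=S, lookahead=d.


For [S, d]: 'd' ∈ FIRST(A)
Entry: S -> A


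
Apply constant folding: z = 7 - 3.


7 - 3 = 4 at compile time
Optimized: z = 4


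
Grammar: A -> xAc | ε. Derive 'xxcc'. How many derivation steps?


Derivation: A => xAc => xxAcc => xxcc
Steps: 3


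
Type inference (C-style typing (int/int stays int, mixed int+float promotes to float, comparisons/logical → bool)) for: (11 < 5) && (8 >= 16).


Operand types: bool && bool
Rule: logical operators take bool operands and yield bool
Result type: bool


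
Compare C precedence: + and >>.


'+' is additive (level 9); '>>' is shift (level 8)
Higher level binds tighter
'+' has higher precedence than '>>'


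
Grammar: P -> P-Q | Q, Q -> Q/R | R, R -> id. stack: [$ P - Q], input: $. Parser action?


handle 'P-Q' on top; lookahead ∈ FOLLOW(P) = {-, $}
Action: reduce (P -> P-Q)


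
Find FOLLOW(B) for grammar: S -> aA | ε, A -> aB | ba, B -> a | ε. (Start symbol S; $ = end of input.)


$ ∈ FOLLOW(S). For each A -> αBβ: add FIRST(β)\{ε} to FOLLOW(B); if β nullable, add FOLLOW(A).
FOLLOW(B) = {$}


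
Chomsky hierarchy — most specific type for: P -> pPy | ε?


Single nonterminal LHS, but p^n y^n is not regular
Classification: Type 2 (Context-Free)


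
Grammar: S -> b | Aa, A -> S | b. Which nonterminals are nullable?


A nonterminal is nullable iff some alternative derives ε (directly, or every symbol in it is nullable)
Nullable: {}


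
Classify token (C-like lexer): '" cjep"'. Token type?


Pattern: double-quoted sequence
Type: STRING_LITERAL


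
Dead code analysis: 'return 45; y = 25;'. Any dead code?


statement follows a return and is unreachable
Dead: 'y = 25'


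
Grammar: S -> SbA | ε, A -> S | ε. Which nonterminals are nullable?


A nonterminal is nullable iff some alternative derives ε (directly, or every symbol in it is nullable)
Nullable: {A, S}


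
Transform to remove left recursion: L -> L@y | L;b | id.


Left-recursive alternatives: L@y, L;b; non-recursive: id
Introduce L': L -> idL', L' -> @yL' | ;bL' | ε


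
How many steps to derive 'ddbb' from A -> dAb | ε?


Derivation: A => dAb => ddAbb => ddbb
Steps: 3


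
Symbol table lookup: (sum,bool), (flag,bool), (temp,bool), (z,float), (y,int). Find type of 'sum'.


Lookup 'sum' → type bool


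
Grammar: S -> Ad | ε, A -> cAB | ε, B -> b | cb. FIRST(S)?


Per alternative of S: FIRST(Ad) = {c, d}; FIRST(ε) = {ε}
FIRST(S) = {c, d, ε}


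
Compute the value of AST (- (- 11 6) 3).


Evaluate inner: (- 11 6) = 5
Evaluate root: (- 5 3) = 2
Result: 2


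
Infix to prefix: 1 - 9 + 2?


left-to-right (same/higher precedence on left): tree is (+ (- 1 9) 2)
Prefix: + - 1 9 2


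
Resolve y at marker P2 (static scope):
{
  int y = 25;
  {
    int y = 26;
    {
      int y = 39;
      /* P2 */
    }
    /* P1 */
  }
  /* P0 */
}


y declared in the same block as P2
y = 39


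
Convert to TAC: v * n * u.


Break into single-operator statements:
t1 = v * n
t2 = t1 * u


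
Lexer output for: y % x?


Scan left to right, longest-match per lexeme
Tokens: ID(y), OP(%), ID(x)


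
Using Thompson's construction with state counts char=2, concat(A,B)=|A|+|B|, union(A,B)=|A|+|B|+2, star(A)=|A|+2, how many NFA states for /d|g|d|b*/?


Syntax tree has 4 char leaf(s), 3 union(s), 1 star(s)
chars contribute 4×2 = 8; each union adds +2; each star adds +2
Total: 8 + 6 + 2 = 16 states


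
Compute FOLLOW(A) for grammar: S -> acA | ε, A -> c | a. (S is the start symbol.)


$ ∈ FOLLOW(S). For each A -> αBβ: add FIRST(β)\{ε} to FOLLOW(B); if β nullable, add FOLLOW(A).
FOLLOW(A) = {$}


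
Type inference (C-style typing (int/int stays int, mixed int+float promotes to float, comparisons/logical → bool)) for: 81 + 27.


Operand types: int + int
Rule: mixed int/float promotes to float; int/int stays int
Result type: int


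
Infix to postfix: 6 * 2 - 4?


Left to right (same or higher precedence on left)
Postfix: 6 2 * 4 -


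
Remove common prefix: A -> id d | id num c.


Common prefix: 'id'
Factored: A -> id A', A' -> d | num c


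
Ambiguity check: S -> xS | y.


right-linear, alternatives start with distinct terminals 'x' vs 'y': unique leftmost derivation
Unambiguous


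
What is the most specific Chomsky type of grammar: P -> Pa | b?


Left-linear: every RHS is a terminal or one nonterminal followed by a terminal
Classification: Type 3 (Regular)


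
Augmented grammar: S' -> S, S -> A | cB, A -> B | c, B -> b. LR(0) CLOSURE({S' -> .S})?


Start: S' -> .S
For each item with dot before a nonterminal B, add B -> .γ for every B-production
Closure: [S' -> .S, S -> .A, S -> .cB, A -> .B, A -> .c, B -> .b]


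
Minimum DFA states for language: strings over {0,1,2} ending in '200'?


Track the longest suffix of input matching a prefix of '200': 4 classes (prefixes of length 0..3)
Minimal DFA: 4 states


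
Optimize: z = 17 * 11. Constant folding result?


17 * 11 = 187 at compile time
Optimized: z = 187


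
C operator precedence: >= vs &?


'>=' is relational (level 7); '&' is bitwise AND (level 5)
Higher level binds tighter
'>=' has higher precedence than '&'


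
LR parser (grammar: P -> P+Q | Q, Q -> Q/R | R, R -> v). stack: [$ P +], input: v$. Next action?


no handle ('P+' is not any RHS); shift 'v'
Action: shift


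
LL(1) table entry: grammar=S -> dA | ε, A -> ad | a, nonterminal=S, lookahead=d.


For [S, d]: 'd' ∈ FIRST(dA)
Entry: S -> dA


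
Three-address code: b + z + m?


Break into single-operator statements:
t1 = b + z
t2 = t1 + m


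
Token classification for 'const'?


Pattern: reserved word
Type: KEYWORD


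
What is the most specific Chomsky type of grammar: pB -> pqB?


LHS has context (more than one symbol) and |LHS| ≤ |RHS|
Classification: Type 1 (Context-Sensitive)


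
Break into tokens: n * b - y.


Scan left to right, longest-match per lexeme
Tokens: ID(n), OP(*), ID(b), OP(-), ID(y)


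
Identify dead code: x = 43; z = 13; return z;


x is assigned but never read
Dead: 'x = 43'


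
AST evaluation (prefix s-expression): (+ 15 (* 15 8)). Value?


Evaluate inner: (* 15 8) = 120
Evaluate root: (+ 15 120) = 135
Result: 135


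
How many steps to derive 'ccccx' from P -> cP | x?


Derivation: P => cP => ccP => cccP => ccccP => ccccx
Steps: 5


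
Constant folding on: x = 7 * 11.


7 * 11 = 77 at compile time
Optimized: x = 77


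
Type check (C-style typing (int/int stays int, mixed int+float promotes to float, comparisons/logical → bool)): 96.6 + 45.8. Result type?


Operand types: float + float
Rule: mixed int/float promotes to float; int/int stays int
Result type: float


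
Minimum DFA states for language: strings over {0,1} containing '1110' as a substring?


KMP-style automaton: 4 progress states + 1 absorbing accept = 5
Minimal DFA: 5 states


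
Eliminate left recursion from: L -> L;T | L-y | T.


Left-recursive alternatives: L;T, L-y; non-recursive: T
Introduce L': L -> TL', L' -> ;TL' | -yL' | ε


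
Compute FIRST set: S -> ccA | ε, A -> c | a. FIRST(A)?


Per alternative of A: FIRST(c) = {c}; FIRST(a) = {a}
FIRST(A) = {a, c}


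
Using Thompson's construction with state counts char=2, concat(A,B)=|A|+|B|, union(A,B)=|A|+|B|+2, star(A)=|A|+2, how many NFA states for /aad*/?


Syntax tree has 3 char leaf(s), 0 union(s), 1 star(s)
chars contribute 3×2 = 6; each union adds +2; each star adds +2
Total: 6 + 0 + 2 = 8 states


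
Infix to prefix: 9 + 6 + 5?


left-to-right (same/higher precedence on left): tree is (+ (+ 9 6) 5)
Prefix: + + 9 6 5


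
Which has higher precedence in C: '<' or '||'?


'<' is relational (level 7); '||' is logical OR (level 1)
Higher level binds tighter
'<' has higher precedence than '||'


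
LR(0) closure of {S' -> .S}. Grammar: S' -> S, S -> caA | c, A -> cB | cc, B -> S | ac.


Start: S' -> .S
For each item with dot before a nonterminal B, add B -> .γ for every B-production
Closure: [S' -> .S, S -> .caA, S -> .c]


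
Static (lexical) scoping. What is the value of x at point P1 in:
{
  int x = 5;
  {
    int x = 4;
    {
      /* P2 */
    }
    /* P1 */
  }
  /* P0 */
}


x declared in the same block as P1
x = 4


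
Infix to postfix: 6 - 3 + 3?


Left to right (same or higher precedence on left)
Postfix: 6 3 - 3 +


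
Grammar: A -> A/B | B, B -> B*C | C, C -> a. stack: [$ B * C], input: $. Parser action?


handle 'B*C' on top
Action: reduce (B -> B*C)


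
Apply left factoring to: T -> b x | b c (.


Common prefix: 'b'
Factored: T -> b T', T' -> x | c (


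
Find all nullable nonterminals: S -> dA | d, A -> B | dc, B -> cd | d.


A nonterminal is nullable iff some alternative derives ε (directly, or every symbol in it is nullable)
Nullable: {}


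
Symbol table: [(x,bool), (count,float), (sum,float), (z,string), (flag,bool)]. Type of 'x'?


Lookup 'x' → type bool


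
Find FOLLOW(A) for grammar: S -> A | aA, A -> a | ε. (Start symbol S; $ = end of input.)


$ ∈ FOLLOW(S). For each A -> αBβ: add FIRST(β)\{ε} to FOLLOW(B); if β nullable, add FOLLOW(A).
FOLLOW(A) = {$}


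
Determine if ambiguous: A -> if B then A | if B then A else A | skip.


dangling else: 'if B then if B then skip else skip' parses two ways
Ambiguous


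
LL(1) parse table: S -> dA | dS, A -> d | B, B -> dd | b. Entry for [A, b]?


For [A, b]: 'b' ∈ FIRST(B)
Entry: A -> B


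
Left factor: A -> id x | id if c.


Common prefix: 'id'
Factored: A -> id A', A' -> x | if c


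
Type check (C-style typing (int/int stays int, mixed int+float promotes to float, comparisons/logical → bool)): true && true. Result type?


Operand types: bool && bool
Rule: logical operators take bool operands and yield bool
Result type: bool


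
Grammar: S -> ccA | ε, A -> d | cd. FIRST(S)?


Per alternative of S: FIRST(ccA) = {c}; FIRST(ε) = {ε}
FIRST(S) = {c, ε}


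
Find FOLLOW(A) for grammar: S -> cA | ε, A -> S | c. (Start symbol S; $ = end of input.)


$ ∈ FOLLOW(S). For each A -> αBβ: add FIRST(β)\{ε} to FOLLOW(B); if β nullable, add FOLLOW(A).
FOLLOW(A) = {$}


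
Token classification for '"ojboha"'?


Pattern: double-quoted sequence
Type: STRING_LITERAL


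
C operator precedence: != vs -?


'-' is additive (level 9); '!=' is equality (level 6)
Higher level binds tighter
'-' has higher precedence than '!='


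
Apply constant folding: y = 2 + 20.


2 + 20 = 22 at compile time
Optimized: y = 22


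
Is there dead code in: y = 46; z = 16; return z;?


y is assigned but never read
Dead: 'y = 46'


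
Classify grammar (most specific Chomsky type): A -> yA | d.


Right-linear: every RHS is a terminal or a terminal followed by one nonterminal
Classification: Type 3 (Regular)


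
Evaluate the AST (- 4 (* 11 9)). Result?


Evaluate inner: (* 11 9) = 99
Evaluate root: (- 4 99) = -95
Result: -95


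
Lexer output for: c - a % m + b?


Scan left to right, longest-match per lexeme
Tokens: ID(c), OP(-), ID(a), OP(%), ID(m), OP(+), ID(b)


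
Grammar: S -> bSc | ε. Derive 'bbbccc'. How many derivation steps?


Derivation: S => bSc => bbScc => bbbSccc => bbbccc
Steps: 4


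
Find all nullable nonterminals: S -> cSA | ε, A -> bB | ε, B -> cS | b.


A nonterminal is nullable iff some alternative derives ε (directly, or every symbol in it is nullable)
Nullable: {A, S}


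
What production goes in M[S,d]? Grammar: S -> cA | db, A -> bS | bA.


For [S, d]: 'd' ∈ FIRST(db)
Entry: S -> db


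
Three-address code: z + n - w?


Break into single-operator statements:
t1 = z + n
t2 = t1 - w


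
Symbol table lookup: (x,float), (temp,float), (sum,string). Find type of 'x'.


Lookup 'x' → type float


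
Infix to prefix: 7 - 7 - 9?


left-to-right (same/higher precedence on left): tree is (- (- 7 7) 9)
Prefix: - - 7 7 9


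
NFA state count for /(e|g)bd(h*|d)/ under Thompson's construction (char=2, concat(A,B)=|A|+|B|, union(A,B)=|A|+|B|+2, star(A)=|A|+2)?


Syntax tree has 6 char leaf(s), 2 union(s), 1 star(s)
chars contribute 6×2 = 12; each union adds +2; each star adds +2
Total: 12 + 4 + 2 = 18 states


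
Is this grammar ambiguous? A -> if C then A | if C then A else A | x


dangling else: 'if C then if C then x else x' parses two ways
Ambiguous


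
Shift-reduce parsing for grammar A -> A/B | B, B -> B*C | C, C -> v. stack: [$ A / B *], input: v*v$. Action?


no handle; shift 'v'
Action: shift


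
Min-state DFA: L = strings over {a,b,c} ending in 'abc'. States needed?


Track the longest suffix of input matching a prefix of 'abc': 4 classes (prefixes of length 0..3)
Minimal DFA: 4 states


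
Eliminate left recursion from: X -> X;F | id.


Left-recursive alternatives: X;F; non-recursive: id
Introduce X': X -> idX', X' -> ;FX' | ε


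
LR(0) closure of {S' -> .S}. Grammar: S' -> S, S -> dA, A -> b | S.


Start: S' -> .S
For each item with dot before a nonterminal B, add B -> .γ for every B-production
Closure: [S' -> .S, S -> .dA]


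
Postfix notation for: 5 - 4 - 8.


Left to right (same or higher precedence on left)
Postfix: 5 4 - 8 -


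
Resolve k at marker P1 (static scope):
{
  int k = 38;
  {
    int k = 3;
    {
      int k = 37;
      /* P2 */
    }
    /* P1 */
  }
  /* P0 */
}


k declared in the same block as P1
k = 3


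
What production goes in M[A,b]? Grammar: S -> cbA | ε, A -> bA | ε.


For [A, b]: 'b' ∈ FIRST(bA)
Entry: A -> bA


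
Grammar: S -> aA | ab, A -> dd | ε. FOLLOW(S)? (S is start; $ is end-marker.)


$ ∈ FOLLOW(S). For each A -> αBβ: add FIRST(β)\{ε} to FOLLOW(B); if β nullable, add FOLLOW(A).
FOLLOW(S) = {$}


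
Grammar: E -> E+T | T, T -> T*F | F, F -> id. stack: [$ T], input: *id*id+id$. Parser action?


shift '*' to continue T -> T*F
Action: shift


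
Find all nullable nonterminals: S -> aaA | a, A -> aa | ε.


A nonterminal is nullable iff some alternative derives ε (directly, or every symbol in it is nullable)
Nullable: {A}


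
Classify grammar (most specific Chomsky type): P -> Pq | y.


Left-linear: every RHS is a terminal or one nonterminal followed by a terminal
Classification: Type 3 (Regular)


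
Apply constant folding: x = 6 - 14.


6 - 14 = -8 at compile time
Optimized: x = -8


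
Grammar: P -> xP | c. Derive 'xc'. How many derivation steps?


Derivation: P => xP => xc
Steps: 2


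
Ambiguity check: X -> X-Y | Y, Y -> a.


precedence layered via separate nonterminal Y: deterministic
Unambiguous


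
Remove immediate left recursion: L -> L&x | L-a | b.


Left-recursive alternatives: L&x, L-a; non-recursive: b
Introduce L': L -> bL', L' -> &xL' | -aL' | ε


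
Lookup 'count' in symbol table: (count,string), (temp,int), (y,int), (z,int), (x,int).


Lookup 'count' → type string


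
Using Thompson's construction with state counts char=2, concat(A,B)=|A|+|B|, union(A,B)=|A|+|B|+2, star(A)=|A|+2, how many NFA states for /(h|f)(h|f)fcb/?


Syntax tree has 7 char leaf(s), 2 union(s), 0 star(s)
chars contribute 7×2 = 14; each union adds +2; each star adds +2
Total: 14 + 4 + 0 = 18 states


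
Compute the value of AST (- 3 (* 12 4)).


Evaluate inner: (* 12 4) = 48
Evaluate root: (- 3 48) = -45
Result: -45


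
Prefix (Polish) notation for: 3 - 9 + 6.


left-to-right (same/higher precedence on left): tree is (+ (- 3 9) 6)
Prefix: + - 3 9 6


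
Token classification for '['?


Pattern: delimiter/punctuation
Type: PUNCTUATION


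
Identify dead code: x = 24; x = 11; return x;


first assignment to x is overwritten before any read
Dead: 'x = 24'


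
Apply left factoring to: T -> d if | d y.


Common prefix: 'd'
Factored: T -> d T', T' -> if | y


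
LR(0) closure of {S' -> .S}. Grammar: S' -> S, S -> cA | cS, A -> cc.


Start: S' -> .S
For each item with dot before a nonterminal B, add B -> .γ for every B-production
Closure: [S' -> .S, S -> .cA, S -> .cS]


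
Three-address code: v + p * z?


Break into single-operator statements:
t1 = p * z
t2 = v + t1


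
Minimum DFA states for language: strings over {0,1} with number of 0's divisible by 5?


Track (count of 0) mod 5: states 0..4, accept at 0
Minimal DFA: 5 states


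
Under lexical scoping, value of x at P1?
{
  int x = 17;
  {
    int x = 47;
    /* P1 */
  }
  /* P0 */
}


x declared in the same block as P1
x = 47


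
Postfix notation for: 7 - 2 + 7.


Left to right (same or higher precedence on left)
Postfix: 7 2 - 7 +


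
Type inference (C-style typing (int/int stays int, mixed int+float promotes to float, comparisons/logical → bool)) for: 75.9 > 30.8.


Operand types: float > float
Rule: comparison yields bool
Result type: bool


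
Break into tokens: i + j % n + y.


Scan left to right, longest-match per lexeme
Tokens: ID(i), OP(+), ID(j), OP(%), ID(n), OP(+), ID(y)


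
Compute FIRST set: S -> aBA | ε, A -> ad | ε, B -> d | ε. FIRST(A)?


Per alternative of A: FIRST(ad) = {a}; FIRST(ε) = {ε}
FIRST(A) = {a, ε}


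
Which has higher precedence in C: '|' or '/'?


'/' is multiplicative (level 10); '|' is bitwise OR (level 3)
Higher level binds tighter
'/' has higher precedence than '|'


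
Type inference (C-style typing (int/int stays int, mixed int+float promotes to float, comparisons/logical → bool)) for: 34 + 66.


Operand types: int + int
Rule: mixed int/float promotes to float; int/int stays int
Result type: int


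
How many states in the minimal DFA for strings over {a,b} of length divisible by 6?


Track length mod 6: states 0..5, accept at 0
Minimal DFA: 6 states


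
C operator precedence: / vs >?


'/' is multiplicative (level 10); '>' is relational (level 7)
Higher level binds tighter
'/' has higher precedence than '>'


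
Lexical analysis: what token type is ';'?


Pattern: delimiter/punctuation
Type: PUNCTUATION


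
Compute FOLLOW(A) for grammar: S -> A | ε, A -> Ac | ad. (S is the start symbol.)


$ ∈ FOLLOW(S). For each A -> αBβ: add FIRST(β)\{ε} to FOLLOW(B); if β nullable, add FOLLOW(A).
FOLLOW(A) = {$, c}


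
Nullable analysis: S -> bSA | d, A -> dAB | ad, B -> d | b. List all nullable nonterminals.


A nonterminal is nullable iff some alternative derives ε (directly, or every symbol in it is nullable)
Nullable: {}


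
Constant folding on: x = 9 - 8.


9 - 8 = 1 at compile time
Optimized: x = 1


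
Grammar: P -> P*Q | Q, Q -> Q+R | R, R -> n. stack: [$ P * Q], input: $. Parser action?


handle 'P*Q' on top; lookahead ∈ FOLLOW(P) = {*, $}
Action: reduce (P -> P*Q)


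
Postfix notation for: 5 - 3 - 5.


Left to right (same or higher precedence on left)
Postfix: 5 3 - 5 -


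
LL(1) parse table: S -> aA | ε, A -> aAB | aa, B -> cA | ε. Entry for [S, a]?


For [S, a]: 'a' ∈ FIRST(aA)
Entry: S -> aA


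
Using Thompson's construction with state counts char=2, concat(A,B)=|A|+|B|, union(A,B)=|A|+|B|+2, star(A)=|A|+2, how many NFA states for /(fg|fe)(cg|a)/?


Syntax tree has 7 char leaf(s), 2 union(s), 0 star(s)
chars contribute 7×2 = 14; each union adds +2; each star adds +2
Total: 14 + 4 + 0 = 18 states


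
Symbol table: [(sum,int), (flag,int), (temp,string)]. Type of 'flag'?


Lookup 'flag' → type int


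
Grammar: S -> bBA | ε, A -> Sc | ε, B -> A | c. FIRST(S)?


Per alternative of S: FIRST(bBA) = {b}; FIRST(ε) = {ε}
FIRST(S) = {b, ε}


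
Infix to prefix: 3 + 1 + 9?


left-to-right (same/higher precedence on left): tree is (+ (+ 3 1) 9)
Prefix: + + 3 1 9


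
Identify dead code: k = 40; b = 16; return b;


k is assigned but never read
Dead: 'k = 40'


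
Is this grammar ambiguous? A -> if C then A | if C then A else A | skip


dangling else: 'if C then if C then skip else skip' parses two ways
Ambiguous


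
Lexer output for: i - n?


Scan left to right, longest-match per lexeme
Tokens: ID(i), OP(-), ID(n)


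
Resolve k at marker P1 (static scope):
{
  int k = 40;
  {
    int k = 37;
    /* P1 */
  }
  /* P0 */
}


k declared in the same block as P1
k = 37


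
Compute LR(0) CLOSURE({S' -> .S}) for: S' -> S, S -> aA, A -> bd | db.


Start: S' -> .S
For each item with dot before a nonterminal B, add B -> .γ for every B-production
Closure: [S' -> .S, S -> .aA]


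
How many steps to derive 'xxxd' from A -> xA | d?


Derivation: A => xA => xxA => xxxA => xxxd
Steps: 4


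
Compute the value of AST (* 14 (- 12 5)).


Evaluate inner: (- 12 5) = 7
Evaluate root: (* 14 7) = 98
Result: 98


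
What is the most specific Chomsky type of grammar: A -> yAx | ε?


Single nonterminal LHS, but y^n x^n is not regular
Classification: Type 2 (Context-Free)


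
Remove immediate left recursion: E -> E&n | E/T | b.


Left-recursive alternatives: E&n, E/T; non-recursive: b
Introduce E': E -> bE', E' -> &nE' | /TE' | ε


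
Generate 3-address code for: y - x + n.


Break into single-operator statements:
t1 = y - x
t2 = t1 + n


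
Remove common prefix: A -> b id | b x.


Common prefix: 'b'
Factored: A -> b A', A' -> id | x


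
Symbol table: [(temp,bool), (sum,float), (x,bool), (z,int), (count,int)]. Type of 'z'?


Lookup 'z' → type int


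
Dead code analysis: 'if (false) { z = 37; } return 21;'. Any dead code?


condition is constant false, so the whole block is unreachable
Dead: 'if (false) { z = 37; }'


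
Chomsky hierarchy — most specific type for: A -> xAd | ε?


Single nonterminal LHS, but x^n d^n is not regular
Classification: Type 2 (Context-Free)


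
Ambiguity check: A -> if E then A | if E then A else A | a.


dangling else: 'if E then if E then a else a' parses two ways
Ambiguous


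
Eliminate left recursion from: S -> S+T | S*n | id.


Left-recursive alternatives: S+T, S*n; non-recursive: id
Introduce S': S -> idS', S' -> +TS' | *nS' | ε


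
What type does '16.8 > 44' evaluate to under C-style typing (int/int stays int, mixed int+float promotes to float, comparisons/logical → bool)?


Operand types: float > int
Rule: comparison yields bool
Result type: bool


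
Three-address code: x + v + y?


Break into single-operator statements:
t1 = x + v
t2 = t1 + y


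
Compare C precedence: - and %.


'%' is multiplicative (level 10); '-' is additive (level 9)
Higher level binds tighter
'%' has higher precedence than '-'


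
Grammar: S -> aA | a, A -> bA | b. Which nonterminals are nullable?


A nonterminal is nullable iff some alternative derives ε (directly, or every symbol in it is nullable)
Nullable: {}


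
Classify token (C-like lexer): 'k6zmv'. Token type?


Pattern: letter/underscore followed by alphanumerics, not a keyword
Type: IDENTIFIER


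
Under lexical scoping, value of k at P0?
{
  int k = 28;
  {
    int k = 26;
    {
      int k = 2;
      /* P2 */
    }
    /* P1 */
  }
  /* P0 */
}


k declared in the same block as P0
k = 28


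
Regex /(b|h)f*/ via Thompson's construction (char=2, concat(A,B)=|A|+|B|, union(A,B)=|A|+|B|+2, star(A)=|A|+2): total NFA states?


Syntax tree has 3 char leaf(s), 1 union(s), 1 star(s)
chars contribute 3×2 = 6; each union adds +2; each star adds +2
Total: 6 + 2 + 2 = 10 states


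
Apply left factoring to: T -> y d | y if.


Common prefix: 'y'
Factored: T -> y T', T' -> d | if


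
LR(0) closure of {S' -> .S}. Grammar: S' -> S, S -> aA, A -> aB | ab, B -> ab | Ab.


Start: S' -> .S
For each item with dot before a nonterminal B, add B -> .γ for every B-production
Closure: [S' -> .S, S -> .aA]


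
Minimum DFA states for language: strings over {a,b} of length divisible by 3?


Track length mod 3: states 0..2, accept at 0
Minimal DFA: 3 states


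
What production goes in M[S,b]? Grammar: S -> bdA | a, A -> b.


For [S, b]: 'b' ∈ FIRST(bdA)
Entry: S -> bdA


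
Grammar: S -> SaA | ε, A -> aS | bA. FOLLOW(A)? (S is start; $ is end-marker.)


$ ∈ FOLLOW(S). For each A -> αBβ: add FIRST(β)\{ε} to FOLLOW(B); if β nullable, add FOLLOW(A).
FOLLOW(A) = {$, a}


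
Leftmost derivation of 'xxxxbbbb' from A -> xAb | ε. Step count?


Derivation: A => xAb => xxAbb => xxxAbbb => xxxxAbbbb => xxxxbbbb
Steps: 5


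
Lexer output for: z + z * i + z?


Scan left to right, longest-match per lexeme
Tokens: ID(z), OP(+), ID(z), OP(*), ID(i), OP(+), ID(z)


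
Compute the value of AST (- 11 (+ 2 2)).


Evaluate inner: (+ 2 2) = 4
Evaluate root: (- 11 4) = 7
Result: 7


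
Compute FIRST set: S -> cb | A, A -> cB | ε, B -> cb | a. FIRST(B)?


Per alternative of B: FIRST(cb) = {c}; FIRST(a) = {a}
FIRST(B) = {a, c}


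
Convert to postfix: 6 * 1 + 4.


Left to right (same or higher precedence on left)
Postfix: 6 1 * 4 +


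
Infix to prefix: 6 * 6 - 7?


left-to-right (same/higher precedence on left): tree is (- (* 6 6) 7)
Prefix: - * 6 6 7


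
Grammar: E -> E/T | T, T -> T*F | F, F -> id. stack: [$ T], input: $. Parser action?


lookahead ∉ {*} so T won't extend; reduce E -> T
Action: reduce (E -> T)


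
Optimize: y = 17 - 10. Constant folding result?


17 - 10 = 7 at compile time
Optimized: y = 7


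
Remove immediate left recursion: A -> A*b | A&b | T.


Left-recursive alternatives: A*b, A&b; non-recursive: T
Introduce A': A -> TA', A' -> *bA' | &bA' | ε


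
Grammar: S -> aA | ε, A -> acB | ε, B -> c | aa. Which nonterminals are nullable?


A nonterminal is nullable iff some alternative derives ε (directly, or every symbol in it is nullable)
Nullable: {A, S}


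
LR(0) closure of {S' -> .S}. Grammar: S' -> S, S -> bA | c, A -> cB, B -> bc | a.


Start: S' -> .S
For each item with dot before a nonterminal B, add B -> .γ for every B-production
Closure: [S' -> .S, S -> .bA, S -> .c]


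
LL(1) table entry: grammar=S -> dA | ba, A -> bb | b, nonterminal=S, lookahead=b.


For [S, b]: 'b' ∈ FIRST(ba)
Entry: S -> ba


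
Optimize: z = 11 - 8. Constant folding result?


11 - 8 = 3 at compile time
Optimized: z = 3


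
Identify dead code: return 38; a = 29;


statement follows a return and is unreachable
Dead: 'a = 29'


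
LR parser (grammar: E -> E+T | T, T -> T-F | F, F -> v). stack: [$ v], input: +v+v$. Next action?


'v' on top is the handle for F -> v
Action: reduce (F -> v)


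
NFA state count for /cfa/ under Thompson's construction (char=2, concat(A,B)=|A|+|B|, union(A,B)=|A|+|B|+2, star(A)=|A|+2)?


Syntax tree has 3 char leaf(s), 0 union(s), 0 star(s)
chars contribute 3×2 = 6; each union adds +2; each star adds +2
Total: 6 + 0 + 0 = 6 states


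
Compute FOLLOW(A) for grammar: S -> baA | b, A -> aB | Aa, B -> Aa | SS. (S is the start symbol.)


$ ∈ FOLLOW(S). For each A -> αBβ: add FIRST(β)\{ε} to FOLLOW(B); if β nullable, add FOLLOW(A).
FOLLOW(A) = {$, a, b}
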